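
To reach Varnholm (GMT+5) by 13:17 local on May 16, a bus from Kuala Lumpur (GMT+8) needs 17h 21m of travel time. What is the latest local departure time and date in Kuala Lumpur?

Target arrival in UTC: 13:17 − 5:00 = 08:17 on May 16.
Subtract 17 hours 21 minutes → departure 14:56 UTC on May 15.
Kuala Lumpur is UTC+8:00: 14:56 + 8:00 = 22:56 on May 15.

22:56 on May 15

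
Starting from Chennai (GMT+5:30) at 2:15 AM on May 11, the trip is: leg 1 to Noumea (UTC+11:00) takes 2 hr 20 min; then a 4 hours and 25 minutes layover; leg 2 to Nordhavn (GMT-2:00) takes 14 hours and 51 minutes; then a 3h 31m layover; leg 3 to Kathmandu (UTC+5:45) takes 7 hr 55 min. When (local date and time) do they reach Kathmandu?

11:32 AM on May 12

Convert departure to UTC: 2:15 AM − 5:30 = 8:45 PM UTC on May 10.
Add 2 hours 20 minutes leg 1 → 11:05 PM UTC.
Add 4 hours and 25 minutes layover in Noumea → 3:30 AM UTC (May 11).
Add 14 hours 51 minutes leg 2 → 6:21 PM UTC.
Add 3 hours 31 minutes layover in Nordhavn → 9:52 PM UTC.
Add 7 hours and 55 minutes leg 3 → 5:47 AM UTC (May 12).
Kathmandu is UTC+5:45, so local arrival = 5:47 AM + 5:45 = 11:32 AM on May 12.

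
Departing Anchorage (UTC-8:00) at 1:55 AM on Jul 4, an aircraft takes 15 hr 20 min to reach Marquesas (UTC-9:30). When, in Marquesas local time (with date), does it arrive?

Convert departure to UTC: 1:55 AM + 8:00 = 9:55 AM UTC on Jul 4.
Add 15 hours and 20 minutes travel time → 1:15 AM UTC (Jul 5).
Marquesas is UTC−9:30, so local arrival = 1:15 AM − 9:30 = 3:45 PM on Jul 4.

3:45 PM on July 4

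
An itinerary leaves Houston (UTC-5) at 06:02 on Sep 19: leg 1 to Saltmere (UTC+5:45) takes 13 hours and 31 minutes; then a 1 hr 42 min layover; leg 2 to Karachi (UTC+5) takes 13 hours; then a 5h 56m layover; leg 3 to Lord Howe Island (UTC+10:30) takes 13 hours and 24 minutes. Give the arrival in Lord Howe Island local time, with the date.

Convert departure to UTC: 06:02 + 5:00 = 11:02 UTC on Sep 19.
Add 13 hours and 31 minutes leg 1 → 00:33 UTC (Sep 20).
Add 1 hour and 42 minutes layover in Saltmere → 02:15 UTC.
Add 13 hours leg 2 → 15:15 UTC.
Add 5 hours 56 minutes layover in Karachi → 21:11 UTC.
Add 13 hours and 24 minutes leg 3 → 10:35 UTC (Sep 21).
Lord Howe Island is UTC+10:30, so local arrival = 10:35 + 10:30 = 21:05 on Sep 21.

21:05 on Sep 21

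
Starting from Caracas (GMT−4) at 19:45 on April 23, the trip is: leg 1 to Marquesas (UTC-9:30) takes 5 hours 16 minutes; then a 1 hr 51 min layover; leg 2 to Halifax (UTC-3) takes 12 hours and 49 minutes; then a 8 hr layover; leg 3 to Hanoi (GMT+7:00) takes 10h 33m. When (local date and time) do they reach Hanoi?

21:14 on April 25

Convert departure to UTC: 19:45 + 4:00 = 23:45 UTC on Apr 23.
Add 5 hours 16 minutes leg 1 → 05:01 UTC (Apr 24).
Add 1 hour 51 minutes layover in Marquesas → 06:52 UTC.
Add 12 hours 49 minutes leg 2 → 19:41 UTC.
Add 8 hours layover in Halifax → 03:41 UTC (Apr 25).
Add 10 hours and 33 minutes leg 3 → 14:14 UTC.
Hanoi is UTC+7:00, so local arrival = 14:14 + 7:00 = 21:14 on Apr 25.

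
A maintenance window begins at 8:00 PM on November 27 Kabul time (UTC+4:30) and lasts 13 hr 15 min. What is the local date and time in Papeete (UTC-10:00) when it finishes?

6:45 PM on November 27

Convert start to UTC: 8:00 PM − 4:30 = 3:30 PM UTC on Nov 27.
Add 13 hours and 15 minutes duration → 4:45 AM UTC (Nov 28).
Papeete is UTC−10:00, so local end time = 4:45 AM − 10:00 = 6:45 PM on Nov 27.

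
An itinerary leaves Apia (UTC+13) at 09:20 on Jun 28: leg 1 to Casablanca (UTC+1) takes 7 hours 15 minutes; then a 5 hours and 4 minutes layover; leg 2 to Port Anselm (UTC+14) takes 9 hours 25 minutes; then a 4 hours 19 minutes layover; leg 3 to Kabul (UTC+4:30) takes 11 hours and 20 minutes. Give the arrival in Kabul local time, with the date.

14:13 on June 29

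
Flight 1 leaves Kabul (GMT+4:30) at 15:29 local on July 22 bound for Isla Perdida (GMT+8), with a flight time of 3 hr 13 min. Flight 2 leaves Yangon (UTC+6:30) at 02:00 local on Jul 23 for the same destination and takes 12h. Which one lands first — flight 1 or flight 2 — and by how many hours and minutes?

the first, by 17 hours 18 minutes

Flight 1 in UTC: 15:29 − 4:30 = 10:59 on Jul 22.
+3 hours 13 minutes → arrive 14:12 UTC on Jul 22.
Flight 2 in UTC: 02:00 − 6:30 = 19:30 on Jul 22.
+12 hours → arrive 07:30 UTC on Jul 23.
Flight 1 lands earlier by 17 hours 18 minutes.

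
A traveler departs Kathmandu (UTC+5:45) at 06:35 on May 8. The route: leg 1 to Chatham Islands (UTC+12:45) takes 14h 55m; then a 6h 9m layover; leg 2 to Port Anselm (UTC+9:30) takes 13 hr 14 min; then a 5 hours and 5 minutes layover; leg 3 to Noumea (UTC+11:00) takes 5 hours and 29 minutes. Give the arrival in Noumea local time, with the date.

08:42 on May 10

Convert departure to UTC: 06:35 − 5:45 = 00:50 UTC on May 8.
Add 14 hours and 55 minutes leg 1 → 15:45 UTC.
Add 6 hours and 9 minutes layover in Chatham Islands → 21:54 UTC.
Add 13 hours 14 minutes leg 2 → 11:08 UTC (May 9).
Add 5 hours and 5 minutes layover in Port Anselm → 16:13 UTC.
Add 5 hours 29 minutes leg 3 → 21:42 UTC.
Noumea is UTC+11:00, so local arrival = 21:42 + 11:00 = 08:42 on May 10.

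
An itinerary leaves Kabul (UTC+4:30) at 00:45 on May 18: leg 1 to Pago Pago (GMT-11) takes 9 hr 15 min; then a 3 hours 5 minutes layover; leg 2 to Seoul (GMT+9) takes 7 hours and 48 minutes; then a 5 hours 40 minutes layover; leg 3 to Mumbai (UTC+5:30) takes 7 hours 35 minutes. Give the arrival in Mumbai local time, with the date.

11:08 on May 19

Convert departure to UTC: 00:45 − 4:30 = 20:15 UTC on May 17.
Add 9 hours and 15 minutes leg 1 → 05:30 UTC (May 18).
Add 3 hours 5 minutes layover in Pago Pago → 08:35 UTC.
Add 7 hours and 48 minutes leg 2 → 16:23 UTC.
Add 5 hours and 40 minutes layover in Seoul → 22:03 UTC.
Add 7 hours 35 minutes leg 3 → 05:38 UTC (May 19).
Mumbai is UTC+5:30, so local arrival = 05:38 + 5:30 = 11:08 on May 19.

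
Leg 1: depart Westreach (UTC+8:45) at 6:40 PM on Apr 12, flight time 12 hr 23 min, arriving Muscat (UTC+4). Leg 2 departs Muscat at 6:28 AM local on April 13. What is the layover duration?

Convert departure to UTC: 6:40 PM − 8:45 = 9:55 AM UTC on Apr 12.
Add 12 hours and 23 minutes flight time → 10:18 PM UTC.
Muscat is UTC+4:00, so local arrival = 10:18 PM + 4:00 = 2:18 AM on Apr 13.
Layover = 6:28 AM − 2:18 AM = 4 hours 10 minutes.

4 hours 10 minutes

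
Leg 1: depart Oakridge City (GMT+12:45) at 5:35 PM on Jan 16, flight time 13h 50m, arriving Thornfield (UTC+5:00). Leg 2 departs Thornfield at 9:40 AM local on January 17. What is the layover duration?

Convert departure to UTC: 5:35 PM − 12:45 = 4:50 AM UTC on Jan 16.
Add 13 hours 50 minutes flight time → 6:40 PM UTC.
Thornfield is UTC+5:00, so local arrival = 6:40 PM + 5:00 = 11:40 PM on Jan 16.
Layover = 9:40 AM − 11:40 PM (+1 day) = 10 hours.

10 hours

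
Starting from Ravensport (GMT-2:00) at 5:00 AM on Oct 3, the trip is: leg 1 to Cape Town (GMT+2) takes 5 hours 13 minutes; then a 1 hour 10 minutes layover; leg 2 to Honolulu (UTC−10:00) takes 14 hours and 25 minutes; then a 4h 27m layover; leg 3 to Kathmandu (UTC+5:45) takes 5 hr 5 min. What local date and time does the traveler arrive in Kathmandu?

7:05 PM on October 4

Convert departure to UTC: 5:00 AM + 2:00 = 7:00 AM UTC on Oct 3.
Add 5 hours 13 minutes leg 1 → 12:13 PM UTC.
Add 1 hour and 10 minutes layover in Cape Town → 1:23 PM UTC.
Add 14 hours and 25 minutes leg 2 → 3:48 AM UTC (Oct 4).
Add 4 hours 27 minutes layover in Honolulu → 8:15 AM UTC.
Add 5 hours 5 minutes leg 3 → 1:20 PM UTC.
Kathmandu is UTC+5:45, so local arrival = 1:20 PM + 5:45 = 7:05 PM on Oct 4.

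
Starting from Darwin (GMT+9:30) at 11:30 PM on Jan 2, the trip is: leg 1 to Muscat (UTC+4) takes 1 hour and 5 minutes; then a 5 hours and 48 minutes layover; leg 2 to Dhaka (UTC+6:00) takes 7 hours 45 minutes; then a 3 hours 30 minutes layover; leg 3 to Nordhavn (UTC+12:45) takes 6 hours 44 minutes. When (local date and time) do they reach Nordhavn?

Convert departure to UTC: 11:30 PM − 9:30 = 2:00 PM UTC on Jan 2.
Add 1 hour and 5 minutes leg 1 → 3:05 PM UTC.
Add 5 hours 48 minutes layover in Muscat → 8:53 PM UTC.
Add 7 hours and 45 minutes leg 2 → 4:38 AM UTC (Jan 3).
Add 3 hours and 30 minutes layover in Dhaka → 8:08 AM UTC.
Add 6 hours and 44 minutes leg 3 → 2:52 PM UTC.
Nordhavn is UTC+12:45, so local arrival = 2:52 PM + 12:45 = 3:37 AM on Jan 4.

3:37 AM on January 4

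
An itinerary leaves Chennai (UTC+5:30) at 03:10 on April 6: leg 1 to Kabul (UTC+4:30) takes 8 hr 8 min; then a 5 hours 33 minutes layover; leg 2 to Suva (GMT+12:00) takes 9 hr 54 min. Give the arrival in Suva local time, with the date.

Convert departure to UTC: 03:10 − 5:30 = 21:40 UTC on Apr 5.
Add 8 hours and 8 minutes leg 1 → 05:48 UTC (Apr 6).
Add 5 hours 33 minutes layover in Kabul → 11:21 UTC.
Add 9 hours and 54 minutes leg 2 → 21:15 UTC.
Suva is UTC+12:00, so local arrival = 21:15 + 12:00 = 09:15 on Apr 7.

09:15 on Apr 7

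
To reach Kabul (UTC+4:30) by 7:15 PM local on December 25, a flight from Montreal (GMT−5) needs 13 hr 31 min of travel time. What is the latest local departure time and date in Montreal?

8:14 PM on December 24

Target arrival in UTC: 7:15 PM − 4:30 = 2:45 PM on Dec 25.
Subtract 13 hours 31 minutes → departure 1:14 AM UTC on Dec 25.
Montreal is UTC−5:00: 1:14 AM − 5:00 = 8:14 PM on Dec 24.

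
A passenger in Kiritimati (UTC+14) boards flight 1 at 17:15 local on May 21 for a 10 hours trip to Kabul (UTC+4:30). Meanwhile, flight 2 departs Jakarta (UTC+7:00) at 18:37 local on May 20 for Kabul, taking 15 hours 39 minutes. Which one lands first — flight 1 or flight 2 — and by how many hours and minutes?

the second, by 9 hours 59 minutes

Flight 1 in UTC: 17:15 − 14:00 = 03:15 on May 21.
+10 hours → arrive 13:15 UTC on May 21.
Flight 2 in UTC: 18:37 − 7:00 = 11:37 on May 20.
+15 hours and 39 minutes → arrive 03:16 UTC on May 21.
Flight 2 lands earlier by 9 hours 59 minutes.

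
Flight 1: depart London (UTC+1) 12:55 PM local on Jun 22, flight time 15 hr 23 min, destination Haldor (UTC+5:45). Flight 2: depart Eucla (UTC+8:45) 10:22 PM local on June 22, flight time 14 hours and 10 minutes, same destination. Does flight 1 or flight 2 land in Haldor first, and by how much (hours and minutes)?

Flight 1 in UTC: 12:55 PM − 1:00 = 11:55 AM on Jun 22.
+15 hours and 23 minutes → arrive 3:18 AM UTC on Jun 23.
Flight 2 in UTC: 10:22 PM − 8:45 = 1:37 PM on Jun 22.
+14 hours 10 minutes → arrive 3:47 AM UTC on Jun 23.
Flight 1 lands earlier by 29 minutes.

the first, by 29 minutes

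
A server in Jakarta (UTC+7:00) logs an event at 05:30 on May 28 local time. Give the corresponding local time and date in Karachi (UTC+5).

03:30 on May 28

In UTC: 05:30 − 7:00 = 22:30 on May 27.
Karachi is UTC+5:00: 22:30 + 5:00 = 03:30 on May 28.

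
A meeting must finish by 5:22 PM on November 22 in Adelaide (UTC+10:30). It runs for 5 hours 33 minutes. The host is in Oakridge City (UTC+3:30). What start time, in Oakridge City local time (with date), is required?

Target end time in UTC: 5:22 PM − 10:30 = 6:52 AM on Nov 22.
Subtract 5 hours 33 minutes → start 1:19 AM UTC on Nov 22.
Oakridge City is UTC+3:30: 1:19 AM + 3:30 = 4:49 AM on Nov 22.

4:49 AM on Nov 22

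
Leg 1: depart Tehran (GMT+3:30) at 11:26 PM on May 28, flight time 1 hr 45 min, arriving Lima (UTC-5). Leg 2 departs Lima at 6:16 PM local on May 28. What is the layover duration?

1 hour 35 minutes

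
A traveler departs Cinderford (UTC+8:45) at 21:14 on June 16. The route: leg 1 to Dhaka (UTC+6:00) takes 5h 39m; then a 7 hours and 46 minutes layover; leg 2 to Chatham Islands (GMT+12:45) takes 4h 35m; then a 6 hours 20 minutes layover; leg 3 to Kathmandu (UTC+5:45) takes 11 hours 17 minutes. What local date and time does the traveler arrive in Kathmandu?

Convert departure to UTC: 21:14 − 8:45 = 12:29 UTC on Jun 16.
Add 5 hours 39 minutes leg 1 → 18:08 UTC.
Add 7 hours and 46 minutes layover in Dhaka → 01:54 UTC (Jun 17).
Add 4 hours 35 minutes leg 2 → 06:29 UTC.
Add 6 hours 20 minutes layover in Chatham Islands → 12:49 UTC.
Add 11 hours and 17 minutes leg 3 → 00:06 UTC (Jun 18).
Kathmandu is UTC+5:45, so local arrival = 00:06 + 5:45 = 05:51 on Jun 18.

05:51 on Jun 18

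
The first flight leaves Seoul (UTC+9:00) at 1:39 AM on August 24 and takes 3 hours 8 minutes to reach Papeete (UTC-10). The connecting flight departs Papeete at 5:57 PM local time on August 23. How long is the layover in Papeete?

8 hours 10 minutes

Convert departure to UTC: 1:39 AM − 9:00 = 4:39 PM UTC on Aug 23.
Add 3 hours and 8 minutes flight time → 7:47 PM UTC.
Papeete is UTC−10:00, so local arrival = 7:47 PM − 10:00 = 9:47 AM on Aug 23.
Layover = 5:57 PM − 9:47 AM = 8 hours 10 minutes.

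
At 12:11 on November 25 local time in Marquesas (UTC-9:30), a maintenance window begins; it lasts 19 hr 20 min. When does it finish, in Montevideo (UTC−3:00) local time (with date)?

14:01 on November 26

Convert start to UTC: 12:11 + 9:30 = 21:41 UTC on Nov 25.
Add 19 hours and 20 minutes duration → 17:01 UTC (Nov 26).
Montevideo is UTC−3:00, so local end time = 17:01 − 3:00 = 14:01 on Nov 26.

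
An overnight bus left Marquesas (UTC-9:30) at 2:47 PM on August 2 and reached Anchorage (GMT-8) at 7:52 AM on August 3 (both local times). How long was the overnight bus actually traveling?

Departure in UTC: 2:47 PM + 9:30 = 12:17 AM on Aug 3.
Arrival in UTC: 7:52 AM + 8:00 = 3:52 PM on Aug 3.
Elapsed = 3:52 PM − 12:17 AM = 15 hours 35 minutes.

15 hours 35 minutes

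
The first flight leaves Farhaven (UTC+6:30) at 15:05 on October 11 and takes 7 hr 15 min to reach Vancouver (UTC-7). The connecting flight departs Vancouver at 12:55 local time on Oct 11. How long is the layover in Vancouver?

Convert departure to UTC: 15:05 − 6:30 = 08:35 UTC on Oct 11.
Add 7 hours and 15 minutes flight time → 15:50 UTC.
Vancouver is UTC−7:00, so local arrival = 15:50 − 7:00 = 08:50 on Oct 11.
Layover = 12:55 − 08:50 = 4 hours 5 minutes.

4 hours 5 minutes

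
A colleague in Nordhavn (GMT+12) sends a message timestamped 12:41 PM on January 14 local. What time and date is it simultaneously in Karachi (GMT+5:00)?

5:41 AM on January 14

Karachi is 7:00 behind Nordhavn.
Shift by the zone difference: 12:41 PM − 7:00 = 5:41 AM on Jan 14 in Karachi.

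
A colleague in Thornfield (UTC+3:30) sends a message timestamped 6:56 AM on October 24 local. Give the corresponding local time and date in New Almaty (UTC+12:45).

4:11 PM on October 24

In UTC: 6:56 AM − 3:30 = 3:26 AM on Oct 24.
New Almaty is UTC+12:45: 3:26 AM + 12:45 = 4:11 PM on Oct 24.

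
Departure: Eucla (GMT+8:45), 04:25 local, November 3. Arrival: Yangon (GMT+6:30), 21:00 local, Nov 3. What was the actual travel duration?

18 hours 50 minutes

Yangon is 2:15 behind Eucla.
Clock-face elapsed time (ignoring zones) is 16 hours 35 minutes.
Actual elapsed = 16 hours 35 minutes + 2:15 = 18 hours 50 minutes.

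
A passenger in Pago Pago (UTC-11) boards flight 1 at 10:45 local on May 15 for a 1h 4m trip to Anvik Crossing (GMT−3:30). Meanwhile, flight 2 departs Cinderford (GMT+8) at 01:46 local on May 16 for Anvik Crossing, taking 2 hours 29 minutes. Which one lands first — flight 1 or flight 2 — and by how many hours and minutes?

the second, by 2 hours 34 minutes

Flight 1 in UTC: 10:45 + 11:00 = 21:45 on May 15.
+1 hour and 4 minutes → arrive 22:49 UTC on May 15.
Flight 2 in UTC: 01:46 − 8:00 = 17:46 on May 15.
+2 hours 29 minutes → arrive 20:15 UTC on May 15.
Flight 2 lands earlier by 2 hours 34 minutes.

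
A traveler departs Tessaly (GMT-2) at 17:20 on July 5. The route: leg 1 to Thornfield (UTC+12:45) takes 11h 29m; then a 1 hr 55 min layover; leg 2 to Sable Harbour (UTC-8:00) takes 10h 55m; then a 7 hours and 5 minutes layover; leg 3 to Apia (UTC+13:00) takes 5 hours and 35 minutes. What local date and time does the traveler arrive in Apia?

Convert departure to UTC: 17:20 + 2:00 = 19:20 UTC on Jul 5.
Add 11 hours 29 minutes leg 1 → 06:49 UTC (Jul 6).
Add 1 hour and 55 minutes layover in Thornfield → 08:44 UTC.
Add 10 hours and 55 minutes leg 2 → 19:39 UTC.
Add 7 hours 5 minutes layover in Sable Harbour → 02:44 UTC (Jul 7).
Add 5 hours and 35 minutes leg 3 → 08:19 UTC.
Apia is UTC+13:00, so local arrival = 08:19 + 13:00 = 21:19 on Jul 7.

21:19 on July 7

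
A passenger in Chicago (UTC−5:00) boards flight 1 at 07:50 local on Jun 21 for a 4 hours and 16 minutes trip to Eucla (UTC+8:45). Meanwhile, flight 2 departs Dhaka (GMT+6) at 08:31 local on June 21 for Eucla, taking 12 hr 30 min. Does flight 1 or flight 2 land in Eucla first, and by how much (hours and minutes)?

the second, by 2 hours 5 minutes

Flight 1 in UTC: 07:50 + 5:00 = 12:50 on Jun 21.
+4 hours 16 minutes → arrive 17:06 UTC on Jun 21.
Flight 2 in UTC: 08:31 − 6:00 = 02:31 on Jun 21.
+12 hours and 30 minutes → arrive 15:01 UTC on Jun 21.
Flight 2 lands earlier by 2 hours 5 minutes.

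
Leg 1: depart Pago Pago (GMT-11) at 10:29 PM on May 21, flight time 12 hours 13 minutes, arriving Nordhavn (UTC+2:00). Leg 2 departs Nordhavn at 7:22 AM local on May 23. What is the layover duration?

7 hours 40 minutes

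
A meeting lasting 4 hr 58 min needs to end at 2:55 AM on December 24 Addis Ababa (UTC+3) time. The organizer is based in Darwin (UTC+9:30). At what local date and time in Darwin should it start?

Target end time in UTC: 2:55 AM − 3:00 = 11:55 PM on Dec 23.
Subtract 4 hours 58 minutes → start 6:57 PM UTC on Dec 23.
Darwin is UTC+9:30: 6:57 PM + 9:30 = 4:27 AM on Dec 24.

4:27 AM on December 24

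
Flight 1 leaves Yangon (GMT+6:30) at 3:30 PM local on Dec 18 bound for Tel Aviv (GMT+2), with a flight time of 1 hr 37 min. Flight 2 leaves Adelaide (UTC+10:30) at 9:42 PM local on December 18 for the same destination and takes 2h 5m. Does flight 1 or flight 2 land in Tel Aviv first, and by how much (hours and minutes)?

Flight 1 in UTC: 3:30 PM − 6:30 = 9:00 AM on Dec 18.
+1 hour 37 minutes → arrive 10:37 AM UTC on Dec 18.
Flight 2 in UTC: 9:42 PM − 10:30 = 11:12 AM on Dec 18.
+2 hours and 5 minutes → arrive 1:17 PM UTC on Dec 18.
Flight 1 lands earlier by 2 hours 40 minutes.

the first, by 2 hours 40 minutes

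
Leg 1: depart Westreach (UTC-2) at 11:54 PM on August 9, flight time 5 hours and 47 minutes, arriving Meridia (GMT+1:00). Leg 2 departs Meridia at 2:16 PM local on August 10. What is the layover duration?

5 hours 35 minutes

Convert departure to UTC: 11:54 PM + 2:00 = 1:54 AM UTC on Aug 10.
Add 5 hours 47 minutes flight time → 7:41 AM UTC.
Meridia is UTC+1:00, so local arrival = 7:41 AM + 1:00 = 8:41 AM on Aug 10.
Layover = 2:16 PM − 8:41 AM = 5 hours 35 minutes.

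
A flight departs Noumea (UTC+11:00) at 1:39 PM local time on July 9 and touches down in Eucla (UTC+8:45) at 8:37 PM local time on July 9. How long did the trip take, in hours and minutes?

9 hours 13 minutes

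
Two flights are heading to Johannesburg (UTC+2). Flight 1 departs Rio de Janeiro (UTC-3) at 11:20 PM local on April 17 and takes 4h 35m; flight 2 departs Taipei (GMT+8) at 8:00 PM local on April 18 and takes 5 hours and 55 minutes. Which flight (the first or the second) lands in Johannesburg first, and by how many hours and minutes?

Flight 1 in UTC: 11:20 PM + 3:00 = 2:20 AM on Apr 18.
+4 hours and 35 minutes → arrive 6:55 AM UTC on Apr 18.
Flight 2 in UTC: 8:00 PM − 8:00 = 12:00 PM on Apr 18.
+5 hours 55 minutes → arrive 5:55 PM UTC on Apr 18.
Flight 1 lands earlier by 11 hours.

the first, by 11 hours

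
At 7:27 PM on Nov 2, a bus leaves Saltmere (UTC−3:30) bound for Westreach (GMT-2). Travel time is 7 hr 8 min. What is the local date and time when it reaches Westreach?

Convert departure to UTC: 7:27 PM + 3:30 = 10:57 PM UTC on Nov 2.
Add 7 hours and 8 minutes travel time → 6:05 AM UTC (Nov 3).
Westreach is UTC−2:00, so local arrival = 6:05 AM − 2:00 = 4:05 AM on Nov 3.

4:05 AM on Nov 3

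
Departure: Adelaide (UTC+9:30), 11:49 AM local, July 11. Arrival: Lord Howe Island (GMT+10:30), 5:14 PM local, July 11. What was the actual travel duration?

4 hours 25 minutes

Departure in UTC: 11:49 AM − 9:30 = 2:19 AM on Jul 11.
Arrival in UTC: 5:14 PM − 10:30 = 6:44 AM on Jul 11.
Elapsed = 6:44 AM − 2:19 AM = 4 hours 25 minutes.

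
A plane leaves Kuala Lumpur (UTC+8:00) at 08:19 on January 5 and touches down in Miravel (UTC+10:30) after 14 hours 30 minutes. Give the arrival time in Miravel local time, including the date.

01:19 on January 6

Convert departure to UTC: 08:19 − 8:00 = 00:19 UTC on Jan 5.
Add 14 hours and 30 minutes travel time → 14:49 UTC.
Miravel is UTC+10:30, so local arrival = 14:49 + 10:30 = 01:19 on Jan 6.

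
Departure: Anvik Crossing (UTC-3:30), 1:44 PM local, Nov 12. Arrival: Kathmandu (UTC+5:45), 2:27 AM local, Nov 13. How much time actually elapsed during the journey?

Departure in UTC: 1:44 PM + 3:30 = 5:14 PM on Nov 12.
Arrival in UTC: 2:27 AM − 5:45 = 8:42 PM on Nov 12.
Elapsed = 8:42 PM − 5:14 PM = 3 hours 28 minutes.

3 hours 28 minutes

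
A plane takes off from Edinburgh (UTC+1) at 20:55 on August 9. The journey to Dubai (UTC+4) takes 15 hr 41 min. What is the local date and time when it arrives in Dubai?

15:36 on August 10

Convert departure to UTC: 20:55 − 1:00 = 19:55 UTC on Aug 9.
Add 15 hours 41 minutes travel time → 11:36 UTC (Aug 10).
Dubai is UTC+4:00, so local arrival = 11:36 + 4:00 = 15:36 on Aug 10.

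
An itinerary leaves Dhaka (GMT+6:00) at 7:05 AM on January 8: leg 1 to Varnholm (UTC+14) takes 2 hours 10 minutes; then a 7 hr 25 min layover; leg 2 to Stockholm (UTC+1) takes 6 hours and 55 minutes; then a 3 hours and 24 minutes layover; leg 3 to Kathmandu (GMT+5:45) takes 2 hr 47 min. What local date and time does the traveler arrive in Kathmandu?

Convert departure to UTC: 7:05 AM − 6:00 = 1:05 AM UTC on Jan 8.
Add 2 hours and 10 minutes leg 1 → 3:15 AM UTC.
Add 7 hours and 25 minutes layover in Varnholm → 10:40 AM UTC.
Add 6 hours and 55 minutes leg 2 → 5:35 PM UTC.
Add 3 hours 24 minutes layover in Stockholm → 8:59 PM UTC.
Add 2 hours 47 minutes leg 3 → 11:46 PM UTC.
Kathmandu is UTC+5:45, so local arrival = 11:46 PM + 5:45 = 5:31 AM on Jan 9.

5:31 AM on January 9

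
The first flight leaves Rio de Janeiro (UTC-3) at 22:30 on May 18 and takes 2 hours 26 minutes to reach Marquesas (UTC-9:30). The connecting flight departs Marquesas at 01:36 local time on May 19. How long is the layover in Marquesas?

7 hours 10 minutes

Convert departure to UTC: 22:30 + 3:00 = 01:30 UTC on May 19.
Add 2 hours and 26 minutes flight time → 03:56 UTC.
Marquesas is UTC−9:30, so local arrival = 03:56 − 9:30 = 18:26 on May 18.
Layover = 01:36 − 18:26 (+1 day) = 7 hours 10 minutes.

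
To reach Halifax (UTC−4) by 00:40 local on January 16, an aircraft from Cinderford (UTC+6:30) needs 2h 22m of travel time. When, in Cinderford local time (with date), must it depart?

08:48 on January 16

Target arrival in UTC: 00:40 + 4:00 = 04:40 on Jan 16.
Subtract 2 hours and 22 minutes → departure 02:18 UTC on Jan 16.
Cinderford is UTC+6:30: 02:18 + 6:30 = 08:48 on Jan 16.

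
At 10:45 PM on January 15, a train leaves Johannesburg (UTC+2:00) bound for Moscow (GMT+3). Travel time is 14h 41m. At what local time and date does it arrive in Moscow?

2:26 PM on January 16

Convert departure to UTC: 10:45 PM − 2:00 = 8:45 PM UTC on Jan 15.
Add 14 hours 41 minutes travel time → 11:26 AM UTC (Jan 16).
Moscow is UTC+3:00, so local arrival = 11:26 AM + 3:00 = 2:26 PM on Jan 16.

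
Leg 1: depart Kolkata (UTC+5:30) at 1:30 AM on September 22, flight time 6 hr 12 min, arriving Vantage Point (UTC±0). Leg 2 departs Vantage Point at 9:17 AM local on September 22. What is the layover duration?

7 hours 5 minutes

Convert departure to UTC: 1:30 AM − 5:30 = 8:00 PM UTC on Sep 21.
Add 6 hours and 12 minutes flight time → 2:12 AM UTC (Sep 22).
Vantage Point is UTC+0, so local arrival is the same: 2:12 AM on Sep 22.
Layover = 9:17 AM − 2:12 AM = 7 hours 5 minutes.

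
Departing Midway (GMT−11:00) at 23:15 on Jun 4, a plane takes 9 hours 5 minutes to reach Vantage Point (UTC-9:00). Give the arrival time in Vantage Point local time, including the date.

Vantage Point is 2:00 ahead of Midway.
After 9 hours and 5 minutes it is 08:20 (Jun 5) in Midway.
Shift by the zone difference: 08:20 + 2:00 = 10:20 on Jun 5 in Vantage Point.

10:20 on June 5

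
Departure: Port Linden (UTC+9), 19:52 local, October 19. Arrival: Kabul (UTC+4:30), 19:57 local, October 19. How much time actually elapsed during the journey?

4 hours 35 minutes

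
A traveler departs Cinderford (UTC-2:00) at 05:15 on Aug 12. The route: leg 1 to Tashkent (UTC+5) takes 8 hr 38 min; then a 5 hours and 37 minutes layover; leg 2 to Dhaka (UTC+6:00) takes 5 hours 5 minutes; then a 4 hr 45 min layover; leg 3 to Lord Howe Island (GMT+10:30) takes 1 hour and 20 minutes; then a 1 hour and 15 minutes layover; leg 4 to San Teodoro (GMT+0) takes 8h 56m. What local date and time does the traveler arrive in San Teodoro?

18:51 on August 13

Convert departure to UTC: 05:15 + 2:00 = 07:15 UTC on Aug 12.
Add 8 hours 38 minutes leg 1 → 15:53 UTC.
Add 5 hours 37 minutes layover in Tashkent → 21:30 UTC.
Add 5 hours and 5 minutes leg 2 → 02:35 UTC (Aug 13).
Add 4 hours and 45 minutes layover in Dhaka → 07:20 UTC.
Add 1 hour and 20 minutes leg 3 → 08:40 UTC.
Add 1 hour and 15 minutes layover in Lord Howe Island → 09:55 UTC.
Add 8 hours and 56 minutes leg 4 → 18:51 UTC.
San Teodoro is UTC+0, so local arrival is the same: 18:51 on Aug 13.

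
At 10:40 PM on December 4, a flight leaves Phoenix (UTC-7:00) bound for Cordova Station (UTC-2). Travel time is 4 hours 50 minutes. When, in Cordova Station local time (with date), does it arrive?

8:30 AM on December 5

Convert departure to UTC: 10:40 PM + 7:00 = 5:40 AM UTC on Dec 5.
Add 4 hours and 50 minutes travel time → 10:30 AM UTC.
Cordova Station is UTC−2:00, so local arrival = 10:30 AM − 2:00 = 8:30 AM on Dec 5.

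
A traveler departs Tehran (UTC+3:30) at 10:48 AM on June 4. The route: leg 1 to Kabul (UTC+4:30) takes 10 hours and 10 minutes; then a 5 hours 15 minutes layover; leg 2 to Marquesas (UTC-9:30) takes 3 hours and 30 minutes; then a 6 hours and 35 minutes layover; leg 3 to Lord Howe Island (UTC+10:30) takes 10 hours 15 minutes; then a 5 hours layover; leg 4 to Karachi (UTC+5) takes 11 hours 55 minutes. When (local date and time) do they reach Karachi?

Convert departure to UTC: 10:48 AM − 3:30 = 7:18 AM UTC on Jun 4.
Add 10 hours and 10 minutes leg 1 → 5:28 PM UTC.
Add 5 hours and 15 minutes layover in Kabul → 10:43 PM UTC.
Add 3 hours and 30 minutes leg 2 → 2:13 AM UTC (Jun 5).
Add 6 hours 35 minutes layover in Marquesas → 8:48 AM UTC.
Add 10 hours 15 minutes leg 3 → 7:03 PM UTC.
Add 5 hours layover in Lord Howe Island → 12:03 AM UTC (Jun 6).
Add 11 hours 55 minutes leg 4 → 11:58 AM UTC.
Karachi is UTC+5:00, so local arrival = 11:58 AM + 5:00 = 4:58 PM on Jun 6.

4:58 PM on Jun 6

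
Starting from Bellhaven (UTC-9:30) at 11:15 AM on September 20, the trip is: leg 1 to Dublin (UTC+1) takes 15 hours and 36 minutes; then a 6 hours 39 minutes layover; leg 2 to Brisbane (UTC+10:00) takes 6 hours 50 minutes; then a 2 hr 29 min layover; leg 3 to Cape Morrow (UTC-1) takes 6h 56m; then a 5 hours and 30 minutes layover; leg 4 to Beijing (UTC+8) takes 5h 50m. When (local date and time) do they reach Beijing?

Convert departure to UTC: 11:15 AM + 9:30 = 8:45 PM UTC on Sep 20.
Add 15 hours and 36 minutes leg 1 → 12:21 PM UTC (Sep 21).
Add 6 hours 39 minutes layover in Dublin → 7:00 PM UTC.
Add 6 hours and 50 minutes leg 2 → 1:50 AM UTC (Sep 22).
Add 2 hours and 29 minutes layover in Brisbane → 4:19 AM UTC.
Add 6 hours 56 minutes leg 3 → 11:15 AM UTC.
Add 5 hours 30 minutes layover in Cape Morrow → 4:45 PM UTC.
Add 5 hours and 50 minutes leg 4 → 10:35 PM UTC.
Beijing is UTC+8:00, so local arrival = 10:35 PM + 8:00 = 6:35 AM on Sep 23.

6:35 AM on September 23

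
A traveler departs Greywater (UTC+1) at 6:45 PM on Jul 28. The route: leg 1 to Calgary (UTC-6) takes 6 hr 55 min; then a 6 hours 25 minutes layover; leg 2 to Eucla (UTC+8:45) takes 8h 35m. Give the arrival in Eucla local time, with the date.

12:25 AM on July 30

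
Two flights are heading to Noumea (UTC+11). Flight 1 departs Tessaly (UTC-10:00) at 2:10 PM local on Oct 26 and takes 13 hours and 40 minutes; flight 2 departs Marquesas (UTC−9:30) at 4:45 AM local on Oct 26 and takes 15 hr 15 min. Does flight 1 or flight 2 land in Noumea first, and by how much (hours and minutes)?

Flight 1 in UTC: 2:10 PM + 10:00 = 12:10 AM on Oct 27.
+13 hours 40 minutes → arrive 1:50 PM UTC on Oct 27.
Flight 2 in UTC: 4:45 AM + 9:30 = 2:15 PM on Oct 26.
+15 hours and 15 minutes → arrive 5:30 AM UTC on Oct 27.
Flight 2 lands earlier by 8 hours 20 minutes.

the second, by 8 hours 20 minutes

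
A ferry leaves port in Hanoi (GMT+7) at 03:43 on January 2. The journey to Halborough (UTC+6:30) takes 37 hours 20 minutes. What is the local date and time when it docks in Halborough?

16:33 on Jan 3

Convert departure to UTC: 03:43 − 7:00 = 20:43 UTC on Jan 1.
Add 37 hours and 20 minutes travel time → 10:03 UTC (Jan 3).
Halborough is UTC+6:30, so local arrival = 10:03 + 6:30 = 16:33 on Jan 3.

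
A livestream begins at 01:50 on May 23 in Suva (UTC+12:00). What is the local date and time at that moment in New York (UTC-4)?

09:50 on May 22

In UTC: 01:50 − 12:00 = 13:50 on May 22.
New York is UTC−4:00: 13:50 − 4:00 = 09:50 on May 22.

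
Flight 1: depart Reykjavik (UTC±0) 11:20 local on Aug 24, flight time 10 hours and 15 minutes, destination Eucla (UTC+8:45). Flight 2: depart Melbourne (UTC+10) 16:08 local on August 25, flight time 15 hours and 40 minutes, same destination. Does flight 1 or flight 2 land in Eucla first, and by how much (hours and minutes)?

the first, by 24 hours 13 minutes

Flight 1 departs at 11:20 UTC (Aug 24).
+10 hours 15 minutes → arrive 21:35 UTC on Aug 24.
Flight 2 in UTC: 16:08 − 10:00 = 06:08 on Aug 25.
+15 hours 40 minutes → arrive 21:48 UTC on Aug 25.
Flight 1 lands earlier by 24 hours 13 minutes.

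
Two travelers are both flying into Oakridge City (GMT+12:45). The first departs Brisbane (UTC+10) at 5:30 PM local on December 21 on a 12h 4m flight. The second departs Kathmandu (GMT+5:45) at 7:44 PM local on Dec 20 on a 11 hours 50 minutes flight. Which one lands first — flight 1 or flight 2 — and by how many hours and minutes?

the second, by 17 hours 45 minutes

Flight 1 in UTC: 5:30 PM − 10:00 = 7:30 AM on Dec 21.
+12 hours and 4 minutes → arrive 7:34 PM UTC on Dec 21.
Flight 2 in UTC: 7:44 PM − 5:45 = 1:59 PM on Dec 20.
+11 hours 50 minutes → arrive 1:49 AM UTC on Dec 21.
Flight 2 lands earlier by 17 hours 45 minutes.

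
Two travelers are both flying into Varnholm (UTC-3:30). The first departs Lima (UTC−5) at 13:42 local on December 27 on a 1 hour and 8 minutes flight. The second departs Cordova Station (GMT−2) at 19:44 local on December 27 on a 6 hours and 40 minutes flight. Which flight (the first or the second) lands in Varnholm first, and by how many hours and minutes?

the first, by 8 hours 34 minutes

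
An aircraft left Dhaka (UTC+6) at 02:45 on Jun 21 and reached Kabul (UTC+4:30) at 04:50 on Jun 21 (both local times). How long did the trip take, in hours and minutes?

3 hours 35 minutes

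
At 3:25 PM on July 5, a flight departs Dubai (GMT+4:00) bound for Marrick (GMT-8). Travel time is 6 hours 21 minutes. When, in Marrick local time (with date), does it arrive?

9:46 AM on July 5

Convert departure to UTC: 3:25 PM − 4:00 = 11:25 AM UTC on Jul 5.
Add 6 hours and 21 minutes travel time → 5:46 PM UTC.
Marrick is UTC−8:00, so local arrival = 5:46 PM − 8:00 = 9:46 AM on Jul 5.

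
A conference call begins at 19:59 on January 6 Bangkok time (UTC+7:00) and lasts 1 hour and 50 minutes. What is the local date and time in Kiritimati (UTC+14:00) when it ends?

Kiritimati is 7:00 ahead of Bangkok.
After 1 hour and 50 minutes it is 21:49 in Bangkok.
Shift by the zone difference: 21:49 + 7:00 = 04:49 on Jan 7 in Kiritimati.

04:49 on January 7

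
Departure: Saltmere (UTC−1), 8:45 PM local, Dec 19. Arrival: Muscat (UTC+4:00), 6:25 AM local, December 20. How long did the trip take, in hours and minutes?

4 hours 40 minutes

Muscat is 5:00 ahead of Saltmere.
Clock-face elapsed time (ignoring zones) is 9 hours 40 minutes.
Actual elapsed = 9 hours 40 minutes − 5:00 = 4 hours 40 minutes.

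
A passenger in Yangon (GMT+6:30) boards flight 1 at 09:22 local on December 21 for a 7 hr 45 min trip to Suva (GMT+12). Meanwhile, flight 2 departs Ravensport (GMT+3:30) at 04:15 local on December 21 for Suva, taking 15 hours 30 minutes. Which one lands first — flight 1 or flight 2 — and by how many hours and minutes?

the first, by 5 hours 38 minutes

Flight 1 in UTC: 09:22 − 6:30 = 02:52 on Dec 21.
+7 hours 45 minutes → arrive 10:37 UTC on Dec 21.
Flight 2 in UTC: 04:15 − 3:30 = 00:45 on Dec 21.
+15 hours and 30 minutes → arrive 16:15 UTC on Dec 21.
Flight 1 lands earlier by 5 hours 38 minutes.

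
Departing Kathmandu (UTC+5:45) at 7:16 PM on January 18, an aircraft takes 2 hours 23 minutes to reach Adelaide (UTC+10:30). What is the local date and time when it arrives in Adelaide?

Convert departure to UTC: 7:16 PM − 5:45 = 1:31 PM UTC on Jan 18.
Add 2 hours and 23 minutes travel time → 3:54 PM UTC.
Adelaide is UTC+10:30, so local arrival = 3:54 PM + 10:30 = 2:24 AM on Jan 19.

2:24 AM on January 19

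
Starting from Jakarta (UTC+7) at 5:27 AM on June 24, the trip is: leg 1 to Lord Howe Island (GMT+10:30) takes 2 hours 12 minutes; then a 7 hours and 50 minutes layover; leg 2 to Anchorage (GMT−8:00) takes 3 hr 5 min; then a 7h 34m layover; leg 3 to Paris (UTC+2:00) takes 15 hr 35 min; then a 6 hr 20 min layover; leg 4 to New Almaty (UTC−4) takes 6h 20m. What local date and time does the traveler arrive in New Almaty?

Convert departure to UTC: 5:27 AM − 7:00 = 10:27 PM UTC on Jun 23.
Add 2 hours 12 minutes leg 1 → 12:39 AM UTC (Jun 24).
Add 7 hours 50 minutes layover in Lord Howe Island → 8:29 AM UTC.
Add 3 hours 5 minutes leg 2 → 11:34 AM UTC.
Add 7 hours and 34 minutes layover in Anchorage → 7:08 PM UTC.
Add 15 hours and 35 minutes leg 3 → 10:43 AM UTC (Jun 25).
Add 6 hours 20 minutes layover in Paris → 5:03 PM UTC.
Add 6 hours 20 minutes leg 4 → 11:23 PM UTC.
New Almaty is UTC−4:00, so local arrival = 11:23 PM − 4:00 = 7:23 PM on Jun 25.

7:23 PM on June 25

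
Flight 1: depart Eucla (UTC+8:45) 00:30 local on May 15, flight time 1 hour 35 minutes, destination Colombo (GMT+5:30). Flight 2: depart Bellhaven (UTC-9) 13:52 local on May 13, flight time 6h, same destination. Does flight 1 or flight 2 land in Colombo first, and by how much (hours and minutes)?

Flight 1 in UTC: 00:30 − 8:45 = 15:45 on May 14.
+1 hour 35 minutes → arrive 17:20 UTC on May 14.
Flight 2 in UTC: 13:52 + 9:00 = 22:52 on May 13.
+6 hours → arrive 04:52 UTC on May 14.
Flight 2 lands earlier by 12 hours 28 minutes.

the second, by 12 hours 28 minutes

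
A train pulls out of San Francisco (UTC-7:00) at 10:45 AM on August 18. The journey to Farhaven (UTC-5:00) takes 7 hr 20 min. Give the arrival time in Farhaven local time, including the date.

8:05 PM on August 18

Convert departure to UTC: 10:45 AM + 7:00 = 5:45 PM UTC on Aug 18.
Add 7 hours 20 minutes travel time → 1:05 AM UTC (Aug 19).
Farhaven is UTC−5:00, so local arrival = 1:05 AM − 5:00 = 8:05 PM on Aug 18.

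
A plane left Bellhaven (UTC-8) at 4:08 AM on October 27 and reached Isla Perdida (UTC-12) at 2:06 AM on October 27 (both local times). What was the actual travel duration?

1 hour 58 minutes

Isla Perdida is 4:00 behind Bellhaven.
Clock-face elapsed time (ignoring zones) is −2 hours 2 minutes.
Actual elapsed = −2 hours 2 minutes + 4:00 = 1 hour 58 minutes.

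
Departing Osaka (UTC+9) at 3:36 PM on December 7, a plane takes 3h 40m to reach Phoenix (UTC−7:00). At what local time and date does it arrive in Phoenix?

Convert departure to UTC: 3:36 PM − 9:00 = 6:36 AM UTC on Dec 7.
Add 3 hours 40 minutes travel time → 10:16 AM UTC.
Phoenix is UTC−7:00, so local arrival = 10:16 AM − 7:00 = 3:16 AM on Dec 7.

3:16 AM on December 7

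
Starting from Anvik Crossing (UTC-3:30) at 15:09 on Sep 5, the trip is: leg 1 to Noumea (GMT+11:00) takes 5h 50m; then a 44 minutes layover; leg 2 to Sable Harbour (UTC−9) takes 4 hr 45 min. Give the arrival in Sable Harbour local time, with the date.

20:58 on September 5

Convert departure to UTC: 15:09 + 3:30 = 18:39 UTC on Sep 5.
Add 5 hours and 50 minutes leg 1 → 00:29 UTC (Sep 6).
Add 44 minutes layover in Noumea → 01:13 UTC.
Add 4 hours and 45 minutes leg 2 → 05:58 UTC.
Sable Harbour is UTC−9:00, so local arrival = 05:58 − 9:00 = 20:58 on Sep 5.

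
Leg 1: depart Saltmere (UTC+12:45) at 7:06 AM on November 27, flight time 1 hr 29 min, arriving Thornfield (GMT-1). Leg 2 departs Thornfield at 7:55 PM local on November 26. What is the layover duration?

Convert departure to UTC: 7:06 AM − 12:45 = 6:21 PM UTC on Nov 26.
Add 1 hour 29 minutes flight time → 7:50 PM UTC.
Thornfield is UTC−1:00, so local arrival = 7:50 PM − 1:00 = 6:50 PM on Nov 26.
Layover = 7:55 PM − 6:50 PM = 1 hour 5 minutes.

1 hour 5 minutes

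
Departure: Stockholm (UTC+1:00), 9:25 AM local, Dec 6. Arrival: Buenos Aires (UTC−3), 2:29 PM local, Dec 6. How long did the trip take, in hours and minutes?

9 hours 4 minutes

Buenos Aires is 4:00 behind Stockholm.
Clock-face elapsed time (ignoring zones) is 5 hours 4 minutes.
Actual elapsed = 5 hours 4 minutes + 4:00 = 9 hours 4 minutes.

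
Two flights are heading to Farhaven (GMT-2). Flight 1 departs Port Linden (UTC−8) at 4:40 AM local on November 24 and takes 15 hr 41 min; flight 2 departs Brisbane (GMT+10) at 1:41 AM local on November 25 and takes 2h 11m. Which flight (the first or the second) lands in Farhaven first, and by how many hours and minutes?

Flight 1 in UTC: 4:40 AM + 8:00 = 12:40 PM on Nov 24.
+15 hours 41 minutes → arrive 4:21 AM UTC on Nov 25.
Flight 2 in UTC: 1:41 AM − 10:00 = 3:41 PM on Nov 24.
+2 hours and 11 minutes → arrive 5:52 PM UTC on Nov 24.
Flight 2 lands earlier by 10 hours 29 minutes.

the second, by 10 hours 29 minutes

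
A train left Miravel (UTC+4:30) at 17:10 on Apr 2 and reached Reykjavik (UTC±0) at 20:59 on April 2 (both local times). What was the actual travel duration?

8 hours 19 minutes

Departure in UTC: 17:10 − 4:30 = 12:40 on Apr 2.
Arrival is already UTC: 20:59 on Apr 2.
Elapsed = 20:59 − 12:40 = 8 hours 19 minutes.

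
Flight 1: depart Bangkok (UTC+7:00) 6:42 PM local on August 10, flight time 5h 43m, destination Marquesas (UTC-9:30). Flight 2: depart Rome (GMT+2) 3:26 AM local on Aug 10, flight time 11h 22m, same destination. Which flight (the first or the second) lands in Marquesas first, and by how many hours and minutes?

the second, by 4 hours 37 minutes

Flight 1 in UTC: 6:42 PM − 7:00 = 11:42 AM on Aug 10.
+5 hours 43 minutes → arrive 5:25 PM UTC on Aug 10.
Flight 2 in UTC: 3:26 AM − 2:00 = 1:26 AM on Aug 10.
+11 hours and 22 minutes → arrive 12:48 PM UTC on Aug 10.
Flight 2 lands earlier by 4 hours 37 minutes.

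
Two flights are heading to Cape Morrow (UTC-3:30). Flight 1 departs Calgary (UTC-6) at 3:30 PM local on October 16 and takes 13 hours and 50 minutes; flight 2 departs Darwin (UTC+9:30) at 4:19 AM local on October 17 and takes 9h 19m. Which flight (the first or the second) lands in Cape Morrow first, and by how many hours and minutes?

the second, by 7 hours 12 minutes

Flight 1 in UTC: 3:30 PM + 6:00 = 9:30 PM on Oct 16.
+13 hours and 50 minutes → arrive 11:20 AM UTC on Oct 17.
Flight 2 in UTC: 4:19 AM − 9:30 = 6:49 PM on Oct 16.
+9 hours and 19 minutes → arrive 4:08 AM UTC on Oct 17.
Flight 2 lands earlier by 7 hours 12 minutes.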